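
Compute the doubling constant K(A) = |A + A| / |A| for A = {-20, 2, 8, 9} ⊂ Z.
K = |A + A| / |A| = 10/4 = 5/2

Enumerate A + A = {a + b : a, b ∈ A}. With |A| = 4, there are |A|^2 = 16 ordered sum pairs; collecting distinct values, A + A = {-40, -18, -12, -11, 4, 10, 11, 16, 17, 18}, so |A + A| = 10. Thus K = 10/4 = 5/2. For comparison, the minimum possible |A + A| over all 4-element sets is 2·4 − 1 = 7 (so min K = 7/4), attained only by arithmetic progressions.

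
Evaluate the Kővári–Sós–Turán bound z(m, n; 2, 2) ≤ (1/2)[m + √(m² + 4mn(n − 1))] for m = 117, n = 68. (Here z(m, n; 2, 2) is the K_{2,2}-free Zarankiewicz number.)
z(117, 68; 2, 2) ≤ (1/2)[117 + √(117² + 4·117·68·67)] = (1/2)[117 + √2145897] = 790.944

Kővári–Sós–Turán: let r_1, ..., r_117 be the row sums and z = Σ r_i the total number of 1s. Each pair of columns can share at most one row with both entries 1 (else a 2×2 all-ones block appears), so Σ_i C(r_i, 2) ≤ C(68, 2) = 2278. By convexity Σ_i C(r_i, 2) ≥ 117·C(z/117, 2) = z(z − 117)/(2·117), giving z² − 117z − 117·68·67 ≤ 0 and hence z ≤ (1/2)[117 + √(13689 + 4·533052)] = (1/2)[117 + √2145897] ≈ (1/2)(117 + 1464.8881) = 790.944.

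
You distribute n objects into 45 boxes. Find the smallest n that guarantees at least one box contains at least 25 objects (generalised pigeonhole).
n = (25 − 1)·45 + 1 = 1081

By the generalised pigeonhole principle, to guarantee some box contains ≥ r objects we need more than (r − 1) · k objects total. Threshold: n = (r − 1) · k + 1. With r = 25 and k = 45: n = 24 · 45 + 1 = 1080 + 1 = 1081. For n = 1080 = 24 · 45, we can put exactly 24 objects in every box, avoiding 25 in any single one — so 1081 is tight.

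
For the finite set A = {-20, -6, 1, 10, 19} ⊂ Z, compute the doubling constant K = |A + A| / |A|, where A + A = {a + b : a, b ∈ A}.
K = |A + A| / |A| = 14/5

Enumerate A + A = {a + b : a, b ∈ A}. With |A| = 5, there are |A|^2 = 25 ordered sum pairs; collecting distinct values, A + A = {-40, -26, -19, -12, -10, -5, -1, 2, 4, 11, 13, 20, 29, 38}, so |A + A| = 14. Thus K = 14/5. For comparison, the minimum possible |A + A| over all 5-element sets is 2·5 − 1 = 9 (so min K = 9/5), attained only by arithmetic progressions.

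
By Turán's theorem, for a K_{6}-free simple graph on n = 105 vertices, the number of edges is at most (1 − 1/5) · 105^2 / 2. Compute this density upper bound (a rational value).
Turán density bound = (4/5) · 105^2/2 = 4410

Turán's theorem: ex(n, K_{r+1}) is achieved by the complete r-partite Turán graph T(n, r) with parts as balanced as possible, and is at most (1 − 1/r) · n^2/2. For r = 5, n = 105: the density bound is (4/5) · 11025/2 = 4410. Since 5 ∣ 105, the Turán graph T(105, 5) has parts of equal size 21, and its edge count e(T(105, 5)) = 4410 attains the density bound exactly.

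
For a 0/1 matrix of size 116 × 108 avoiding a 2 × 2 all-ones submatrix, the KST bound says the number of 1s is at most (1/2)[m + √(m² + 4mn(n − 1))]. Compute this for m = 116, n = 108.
z(116, 108; 2, 2) ≤ (1/2)[116 + √(116² + 4·116·108·107)] = (1/2)[116 + √5375440] = 1217.2498

Kővári–Sós–Turán: let r_1, ..., r_116 be the row sums and z = Σ r_i the total number of 1s. Each pair of columns can share at most one row with both entries 1 (else a 2×2 all-ones block appears), so Σ_i C(r_i, 2) ≤ C(108, 2) = 5778. By convexity Σ_i C(r_i, 2) ≥ 116·C(z/116, 2) = z(z − 116)/(2·116), giving z² − 116z − 116·108·107 ≤ 0 and hence z ≤ (1/2)[116 + √(13456 + 4·1340496)] = (1/2)[116 + √5375440] ≈ (1/2)(116 + 2318.4995) = 1217.2498.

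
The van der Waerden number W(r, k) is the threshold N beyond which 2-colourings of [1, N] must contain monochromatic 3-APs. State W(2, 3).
W(2, 3) = 9

Lower bound: the 2-colouring RRBBRRBB of {1, ..., 8} (R at positions {1, 2, 5, 6}, B at {3, 4, 7, 8}) contains no monochromatic 3-term AP, so W(2, 3) > 8. Upper bound: a case analysis on any 2-colouring of {1, ..., 9} forces such an AP. Hence W(2, 3) = 9.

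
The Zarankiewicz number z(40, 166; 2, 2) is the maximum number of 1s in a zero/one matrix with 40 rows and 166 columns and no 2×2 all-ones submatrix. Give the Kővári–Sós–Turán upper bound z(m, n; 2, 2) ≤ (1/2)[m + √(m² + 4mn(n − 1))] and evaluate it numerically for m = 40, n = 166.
z(40, 166; 2, 2) ≤ (1/2)[40 + √(40² + 4·40·166·165)] = (1/2)[40 + √4384000] = 1066.9002

Kővári–Sós–Turán: let r_1, ..., r_40 be the row sums and z = Σ r_i the total number of 1s. Each pair of columns can share at most one row with both entries 1 (else a 2×2 all-ones block appears), so Σ_i C(r_i, 2) ≤ C(166, 2) = 13695. By convexity Σ_i C(r_i, 2) ≥ 40·C(z/40, 2) = z(z − 40)/(2·40), giving z² − 40z − 40·166·165 ≤ 0 and hence z ≤ (1/2)[40 + √(1600 + 4·1095600)] = (1/2)[40 + √4384000] ≈ (1/2)(40 + 2093.8004) = 1066.9002.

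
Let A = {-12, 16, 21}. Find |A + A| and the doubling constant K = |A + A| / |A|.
K = |A + A| / |A| = 6/3 = 2

Enumerate A + A = {a + b : a, b ∈ A}. With |A| = 3, there are |A|^2 = 9 ordered sum pairs; collecting distinct values, A + A = {-24, 4, 9, 32, 37, 42}, so |A + A| = 6. Thus K = 6/3 = 2. For comparison, the minimum possible |A + A| over all 3-element sets is 2·3 − 1 = 5 (so min K = 5/3), attained only by arithmetic progressions.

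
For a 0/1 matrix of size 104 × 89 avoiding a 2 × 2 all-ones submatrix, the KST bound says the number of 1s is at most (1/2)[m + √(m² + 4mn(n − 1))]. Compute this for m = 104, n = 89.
z(104, 89; 2, 2) ≤ (1/2)[104 + √(104² + 4·104·89·88)] = (1/2)[104 + √3268928] = 956.0088

Kővári–Sós–Turán: let r_1, ..., r_104 be the row sums and z = Σ r_i the total number of 1s. Each pair of columns can share at most one row with both entries 1 (else a 2×2 all-ones block appears), so Σ_i C(r_i, 2) ≤ C(89, 2) = 3916. By convexity Σ_i C(r_i, 2) ≥ 104·C(z/104, 2) = z(z − 104)/(2·104), giving z² − 104z − 104·89·88 ≤ 0 and hence z ≤ (1/2)[104 + √(10816 + 4·814528)] = (1/2)[104 + √3268928] ≈ (1/2)(104 + 1808.0177) = 956.0088.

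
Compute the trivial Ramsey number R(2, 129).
R(2, 129) = 129

R(2, k) = k for all k ≥ 2: in a 2-colouring of K_k, either some edge is red (a red K_2) or all edges are blue (a blue K_k). And K_{128} coloured all-blue has no blue K_129, so R(2, 129) > 128. Hence R(2, 129) = 129.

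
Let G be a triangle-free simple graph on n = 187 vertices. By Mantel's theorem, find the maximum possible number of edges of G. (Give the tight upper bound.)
ex(187, K_3) = ⌊187^2/4⌋ = 8742

Mantel (1907): a triangle-free graph on n vertices has at most ⌊n^2/4⌋ edges, with equality for the complete bipartite graph K_{⌊n/2⌋, ⌈n/2⌉}. For n = 187: ⌊187^2/4⌋ = ⌊34969/4⌋ = 8742. The extremal graph is K_{93, 94}, which has 93·94 = 8742 edges.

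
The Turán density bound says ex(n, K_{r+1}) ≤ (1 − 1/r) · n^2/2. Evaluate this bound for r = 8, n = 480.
Turán density bound = (7/8) · 480^2/2 = 100800

Turán's theorem: ex(n, K_{r+1}) is achieved by the complete r-partite Turán graph T(n, r) with parts as balanced as possible, and is at most (1 − 1/r) · n^2/2. For r = 8, n = 480: the density bound is (7/8) · 230400/2 = 100800. Since 8 ∣ 480, the Turán graph T(480, 8) has parts of equal size 60, and its edge count e(T(480, 8)) = 100800 attains the density bound exactly.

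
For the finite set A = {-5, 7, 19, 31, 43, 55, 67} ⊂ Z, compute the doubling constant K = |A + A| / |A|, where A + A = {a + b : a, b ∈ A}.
K = |A + A| / |A| = 13/7

Enumerate A + A = {a + b : a, b ∈ A}. With |A| = 7, there are |A|^2 = 49 ordered sum pairs; collecting distinct values, A + A = {-10, 2, 14, 26, 38, 50, 62, 74, 86, 98, 110, 122, 134}, so |A + A| = 13. Thus K = 13/7. Here |A + A| = 2|A| − 1 = 13, the minimum possible — so K = 13/7 is minimal, which holds iff A is an arithmetic progression.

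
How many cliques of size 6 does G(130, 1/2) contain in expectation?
E[# K_6] = C(130, 6) · (1/2)^C(6, 2) = 5963412000 / 2^15 = 186356625/1024 ≈ 181988.891602

For each 6-subset S of vertices (there are C(130, 6) = 5963412000 such S), let X_S = 1 if S induces a K_6 (all C(6, 2) = 15 edges present). Then P(X_S = 1) = (1/2)^15 = 1/32768. By linearity of expectation, E[# K_6] = C(130, 6) · (1/2)^15 = 5963412000 / 32768 = 186356625/1024 ≈ 181988.891602.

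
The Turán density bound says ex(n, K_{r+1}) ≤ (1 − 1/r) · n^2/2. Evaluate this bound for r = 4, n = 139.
Turán density bound = (3/4) · 139^2/2 = 57963/8 ≈ 7245.375

Turán's theorem: ex(n, K_{r+1}) is achieved by the complete r-partite Turán graph T(n, r) with parts as balanced as possible, and is at most (1 − 1/r) · n^2/2. For r = 4, n = 139: the density bound is (3/4) · 19321/2 = 57963/8 ≈ 7245.375. The integer-valued extremum is e(T(139, 4)) = 7245, which is strictly less than the density bound 57963/8 since 4 ∤ 139 (the parts of T(139, 4) cannot all be equal).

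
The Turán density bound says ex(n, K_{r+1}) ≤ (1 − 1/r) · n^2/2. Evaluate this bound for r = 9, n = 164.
Turán density bound = (8/9) · 164^2/2 = 107584/9 ≈ 11953.7778

Turán's theorem: ex(n, K_{r+1}) is achieved by the complete r-partite Turán graph T(n, r) with parts as balanced as possible, and is at most (1 − 1/r) · n^2/2. For r = 9, n = 164: the density bound is (8/9) · 26896/2 = 107584/9 ≈ 11953.7778. The integer-valued extremum is e(T(164, 9)) = 11953, which is strictly less than the density bound 107584/9 since 9 ∤ 164 (the parts of T(164, 9) cannot all be equal).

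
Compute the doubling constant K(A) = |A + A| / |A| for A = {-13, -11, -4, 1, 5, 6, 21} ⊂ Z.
K = |A + A| / |A| = 25/7

Enumerate A + A = {a + b : a, b ∈ A}. With |A| = 7, there are |A|^2 = 49 ordered sum pairs; collecting distinct values, A + A = {-26, -24, -22, -17, -15, -12, -10, -8, -7, -6, -5, -3, 1, 2, 6, 7, 8, 10, 11, 12, 17, 22, 26, 27, 42}, so |A + A| = 25. Thus K = 25/7. For comparison, the minimum possible |A + A| over all 7-element sets is 2·7 − 1 = 13 (so min K = 13/7), attained only by arithmetic progressions.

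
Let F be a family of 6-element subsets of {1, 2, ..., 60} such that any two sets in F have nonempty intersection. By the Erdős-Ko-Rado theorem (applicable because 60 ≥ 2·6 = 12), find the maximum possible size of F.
max |F| = C(59, 5) = 5006386

Erdős-Ko-Rado (1961): when n ≥ 2k, max |F| = C(n−1, k−1). The bound is attained by the star {A : i ∈ A} for any fixed i ∈ [n]. Here C(60−1, 6−1) = C(59, 5) = 5006386.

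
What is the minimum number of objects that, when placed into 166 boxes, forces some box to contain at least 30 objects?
n = (30 − 1)·166 + 1 = 4815

By the generalised pigeonhole principle, to guarantee some box contains ≥ r objects we need more than (r − 1) · k objects total. Threshold: n = (r − 1) · k + 1. With r = 30 and k = 166: n = 29 · 166 + 1 = 4814 + 1 = 4815. For n = 4814 = 29 · 166, we can put exactly 29 objects in every box, avoiding 30 in any single one — so 4815 is tight.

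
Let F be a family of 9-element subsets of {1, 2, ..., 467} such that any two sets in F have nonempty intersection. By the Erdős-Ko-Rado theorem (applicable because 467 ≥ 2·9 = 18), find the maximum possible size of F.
max |F| = C(466, 8) = 51919528028358870

The Erdős-Ko-Rado theorem states: for n ≥ 2k, an intersecting family of k-subsets of an n-element set has size at most C(n − 1, k − 1), with equality for 'star' families {A ⊆ [n] : |A| = k, i ∈ A} (fix an element i). For n = 467, k = 9: C(466, 8) = 51919528028358870.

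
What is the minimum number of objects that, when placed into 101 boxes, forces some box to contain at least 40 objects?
n = (40 − 1)·101 + 1 = 3940

By the generalised pigeonhole principle, to guarantee some box contains ≥ r objects we need more than (r − 1) · k objects total. Threshold: n = (r − 1) · k + 1. With r = 40 and k = 101: n = 39 · 101 + 1 = 3939 + 1 = 3940. For n = 3939 = 39 · 101, we can put exactly 39 objects in every box, avoiding 40 in any single one — so 3940 is tight.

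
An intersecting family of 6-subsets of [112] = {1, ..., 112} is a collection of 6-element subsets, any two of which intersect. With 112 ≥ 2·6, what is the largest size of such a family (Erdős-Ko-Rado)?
max |F| = C(111, 5) = 128164707

The Erdős-Ko-Rado theorem states: for n ≥ 2k, an intersecting family of k-subsets of an n-element set has size at most C(n − 1, k − 1), with equality for 'star' families {A ⊆ [n] : |A| = k, i ∈ A} (fix an element i). For n = 112, k = 6: C(111, 5) = 128164707.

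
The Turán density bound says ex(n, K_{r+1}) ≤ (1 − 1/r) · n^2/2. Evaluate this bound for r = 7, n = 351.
Turán density bound = (6/7) · 351^2/2 = 369603/7 ≈ 52800.4286

Turán's theorem: ex(n, K_{r+1}) is achieved by the complete r-partite Turán graph T(n, r) with parts as balanced as possible, and is at most (1 − 1/r) · n^2/2. For r = 7, n = 351: the density bound is (6/7) · 123201/2 = 369603/7 ≈ 52800.4286. The integer-valued extremum is e(T(351, 7)) = 52800, which is strictly less than the density bound 369603/7 since 7 ∤ 351 (the parts of T(351, 7) cannot all be equal).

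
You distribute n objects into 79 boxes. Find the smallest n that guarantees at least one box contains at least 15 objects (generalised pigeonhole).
n = (15 − 1)·79 + 1 = 1107

By the generalised pigeonhole principle, to guarantee some box contains ≥ r objects we need more than (r − 1) · k objects total. Threshold: n = (r − 1) · k + 1. With r = 15 and k = 79: n = 14 · 79 + 1 = 1106 + 1 = 1107. For n = 1106 = 14 · 79, we can put exactly 14 objects in every box, avoiding 15 in any single one — so 1107 is tight.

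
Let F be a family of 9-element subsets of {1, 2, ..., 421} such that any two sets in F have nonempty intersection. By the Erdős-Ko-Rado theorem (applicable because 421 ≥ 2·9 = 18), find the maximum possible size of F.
max |F| = C(420, 8) = 22456752200702820

The Erdős-Ko-Rado theorem states: for n ≥ 2k, an intersecting family of k-subsets of an n-element set has size at most C(n − 1, k − 1), with equality for 'star' families {A ⊆ [n] : |A| = k, i ∈ A} (fix an element i). For n = 421, k = 9: C(420, 8) = 22456752200702820.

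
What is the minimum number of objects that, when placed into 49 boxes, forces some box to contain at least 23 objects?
n = (23 − 1)·49 + 1 = 1079

By the generalised pigeonhole principle, to guarantee some box contains ≥ r objects we need more than (r − 1) · k objects total. Threshold: n = (r − 1) · k + 1. With r = 23 and k = 49: n = 22 · 49 + 1 = 1078 + 1 = 1079. For n = 1078 = 22 · 49, we can put exactly 22 objects in every box, avoiding 23 in any single one — so 1079 is tight.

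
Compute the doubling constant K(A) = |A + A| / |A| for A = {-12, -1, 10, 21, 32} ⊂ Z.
K = |A + A| / |A| = 9/5

Enumerate A + A = {a + b : a, b ∈ A}. With |A| = 5, there are |A|^2 = 25 ordered sum pairs; collecting distinct values, A + A = {-24, -13, -2, 9, 20, 31, 42, 53, 64}, so |A + A| = 9. Thus K = 9/5. Here |A + A| = 2|A| − 1 = 9, the minimum possible — so K = 9/5 is minimal, which holds iff A is an arithmetic progression.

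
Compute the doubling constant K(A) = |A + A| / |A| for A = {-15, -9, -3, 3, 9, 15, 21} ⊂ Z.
K = |A + A| / |A| = 13/7

Enumerate A + A = {a + b : a, b ∈ A}. With |A| = 7, there are |A|^2 = 49 ordered sum pairs; collecting distinct values, A + A = {-30, -24, -18, -12, -6, 0, 6, 12, 18, 24, 30, 36, 42}, so |A + A| = 13. Thus K = 13/7. Here |A + A| = 2|A| − 1 = 13, the minimum possible — so K = 13/7 is minimal, which holds iff A is an arithmetic progression.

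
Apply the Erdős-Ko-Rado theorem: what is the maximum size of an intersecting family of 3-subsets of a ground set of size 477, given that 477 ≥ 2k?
max |F| = C(476, 2) = 113050

The Erdős-Ko-Rado theorem states: for n ≥ 2k, an intersecting family of k-subsets of an n-element set has size at most C(n − 1, k − 1), with equality for 'star' families {A ⊆ [n] : |A| = k, i ∈ A} (fix an element i). For n = 477, k = 3: C(476, 2) = 113050.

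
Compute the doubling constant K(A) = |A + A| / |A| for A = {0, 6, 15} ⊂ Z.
K = |A + A| / |A| = 6/3 = 2

Enumerate A + A = {a + b : a, b ∈ A}. With |A| = 3, there are |A|^2 = 9 ordered sum pairs; collecting distinct values, A + A = {0, 6, 12, 15, 21, 30}, so |A + A| = 6. Thus K = 6/3 = 2. For comparison, the minimum possible |A + A| over all 3-element sets is 2·3 − 1 = 5 (so min K = 5/3), attained only by arithmetic progressions.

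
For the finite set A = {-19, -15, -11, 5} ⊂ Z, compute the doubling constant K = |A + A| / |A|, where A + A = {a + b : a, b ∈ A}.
K = |A + A| / |A| = 9/4

Enumerate A + A = {a + b : a, b ∈ A}. With |A| = 4, there are |A|^2 = 16 ordered sum pairs; collecting distinct values, A + A = {-38, -34, -30, -26, -22, -14, -10, -6, 10}, so |A + A| = 9. Thus K = 9/4. For comparison, the minimum possible |A + A| over all 4-element sets is 2·4 − 1 = 7 (so min K = 7/4), attained only by arithmetic progressions.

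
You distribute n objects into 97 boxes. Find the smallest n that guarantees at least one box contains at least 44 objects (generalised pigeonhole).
n = (44 − 1)·97 + 1 = 4172

By the generalised pigeonhole principle, to guarantee some box contains ≥ r objects we need more than (r − 1) · k objects total. Threshold: n = (r − 1) · k + 1. With r = 44 and k = 97: n = 43 · 97 + 1 = 4171 + 1 = 4172. For n = 4171 = 43 · 97, we can put exactly 43 objects in every box, avoiding 44 in any single one — so 4172 is tight.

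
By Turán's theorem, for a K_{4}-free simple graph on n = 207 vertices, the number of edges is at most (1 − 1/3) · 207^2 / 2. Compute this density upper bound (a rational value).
Turán density bound = (2/3) · 207^2/2 = 14283

Turán's theorem: ex(n, K_{r+1}) is achieved by the complete r-partite Turán graph T(n, r) with parts as balanced as possible, and is at most (1 − 1/r) · n^2/2. For r = 3, n = 207: the density bound is (2/3) · 42849/2 = 14283. Since 3 ∣ 207, the Turán graph T(207, 3) has parts of equal size 69, and its edge count e(T(207, 3)) = 14283 attains the density bound exactly.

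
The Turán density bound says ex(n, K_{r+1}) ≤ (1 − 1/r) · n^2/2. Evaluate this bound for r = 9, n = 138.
Turán density bound = (8/9) · 138^2/2 = 8464

Turán's theorem: ex(n, K_{r+1}) is achieved by the complete r-partite Turán graph T(n, r) with parts as balanced as possible, and is at most (1 − 1/r) · n^2/2. For r = 9, n = 138: the density bound is (8/9) · 19044/2 = 8464. The integer-valued extremum is e(T(138, 9)) = 8463, which is strictly less than the density bound 8464 since 9 ∤ 138 (the parts of T(138, 9) cannot all be equal).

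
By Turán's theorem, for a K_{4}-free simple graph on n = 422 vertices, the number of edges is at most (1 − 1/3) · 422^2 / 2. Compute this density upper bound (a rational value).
Turán density bound = (2/3) · 422^2/2 = 178084/3 ≈ 59361.3333

Turán's theorem: ex(n, K_{r+1}) is achieved by the complete r-partite Turán graph T(n, r) with parts as balanced as possible, and is at most (1 − 1/r) · n^2/2. For r = 3, n = 422: the density bound is (2/3) · 178084/2 = 178084/3 ≈ 59361.3333. The integer-valued extremum is e(T(422, 3)) = 59361, which is strictly less than the density bound 178084/3 since 3 ∤ 422 (the parts of T(422, 3) cannot all be equal).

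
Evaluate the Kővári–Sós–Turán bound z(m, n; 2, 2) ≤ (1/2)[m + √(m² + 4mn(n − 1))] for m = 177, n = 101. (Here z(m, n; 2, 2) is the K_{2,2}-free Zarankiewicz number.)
z(177, 101; 2, 2) ≤ (1/2)[177 + √(177² + 4·177·101·100)] = (1/2)[177 + √7182129] = 1428.4747

Kővári–Sós–Turán: let r_1, ..., r_177 be the row sums and z = Σ r_i the total number of 1s. Each pair of columns can share at most one row with both entries 1 (else a 2×2 all-ones block appears), so Σ_i C(r_i, 2) ≤ C(101, 2) = 5050. By convexity Σ_i C(r_i, 2) ≥ 177·C(z/177, 2) = z(z − 177)/(2·177), giving z² − 177z − 177·101·100 ≤ 0 and hence z ≤ (1/2)[177 + √(31329 + 4·1787700)] = (1/2)[177 + √7182129] ≈ (1/2)(177 + 2679.9494) = 1428.4747.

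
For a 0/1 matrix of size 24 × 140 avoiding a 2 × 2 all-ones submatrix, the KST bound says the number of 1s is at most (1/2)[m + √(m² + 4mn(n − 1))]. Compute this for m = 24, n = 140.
z(24, 140; 2, 2) ≤ (1/2)[24 + √(24² + 4·24·140·139)] = (1/2)[24 + √1868736] = 695.5086

Kővári–Sós–Turán: let r_1, ..., r_24 be the row sums and z = Σ r_i the total number of 1s. Each pair of columns can share at most one row with both entries 1 (else a 2×2 all-ones block appears), so Σ_i C(r_i, 2) ≤ C(140, 2) = 9730. By convexity Σ_i C(r_i, 2) ≥ 24·C(z/24, 2) = z(z − 24)/(2·24), giving z² − 24z − 24·140·139 ≤ 0 and hence z ≤ (1/2)[24 + √(576 + 4·467040)] = (1/2)[24 + √1868736] ≈ (1/2)(24 + 1367.0172) = 695.5086.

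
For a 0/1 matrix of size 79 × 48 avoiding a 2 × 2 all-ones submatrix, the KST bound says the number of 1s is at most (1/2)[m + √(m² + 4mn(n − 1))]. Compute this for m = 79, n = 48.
z(79, 48; 2, 2) ≤ (1/2)[79 + √(79² + 4·79·48·47)] = (1/2)[79 + √719137] = 463.5097

Kővári–Sós–Turán: let r_1, ..., r_79 be the row sums and z = Σ r_i the total number of 1s. Each pair of columns can share at most one row with both entries 1 (else a 2×2 all-ones block appears), so Σ_i C(r_i, 2) ≤ C(48, 2) = 1128. By convexity Σ_i C(r_i, 2) ≥ 79·C(z/79, 2) = z(z − 79)/(2·79), giving z² − 79z − 79·48·47 ≤ 0 and hence z ≤ (1/2)[79 + √(6241 + 4·178224)] = (1/2)[79 + √719137] ≈ (1/2)(79 + 848.0195) = 463.5097.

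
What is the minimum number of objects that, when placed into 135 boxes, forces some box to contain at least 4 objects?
n = (4 − 1)·135 + 1 = 406

By the generalised pigeonhole principle, to guarantee some box contains ≥ r objects we need more than (r − 1) · k objects total. Threshold: n = (r − 1) · k + 1. With r = 4 and k = 135: n = 3 · 135 + 1 = 405 + 1 = 406. For n = 405 = 3 · 135, we can put exactly 3 objects in every box, avoiding 4 in any single one — so 406 is tight.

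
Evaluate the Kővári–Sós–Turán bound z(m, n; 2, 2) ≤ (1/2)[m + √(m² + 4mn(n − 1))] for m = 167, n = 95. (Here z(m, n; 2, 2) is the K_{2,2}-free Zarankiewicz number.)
z(167, 95; 2, 2) ≤ (1/2)[167 + √(167² + 4·167·95·94)] = (1/2)[167 + √5993129] = 1307.5434

Kővári–Sós–Turán: let r_1, ..., r_167 be the row sums and z = Σ r_i the total number of 1s. Each pair of columns can share at most one row with both entries 1 (else a 2×2 all-ones block appears), so Σ_i C(r_i, 2) ≤ C(95, 2) = 4465. By convexity Σ_i C(r_i, 2) ≥ 167·C(z/167, 2) = z(z − 167)/(2·167), giving z² − 167z − 167·95·94 ≤ 0 and hence z ≤ (1/2)[167 + √(27889 + 4·1491310)] = (1/2)[167 + √5993129] ≈ (1/2)(167 + 2448.0868) = 1307.5434.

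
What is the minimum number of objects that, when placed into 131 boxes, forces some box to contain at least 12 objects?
n = (12 − 1)·131 + 1 = 1442

By the generalised pigeonhole principle, to guarantee some box contains ≥ r objects we need more than (r − 1) · k objects total. Threshold: n = (r − 1) · k + 1. With r = 12 and k = 131: n = 11 · 131 + 1 = 1441 + 1 = 1442. For n = 1441 = 11 · 131, we can put exactly 11 objects in every box, avoiding 12 in any single one — so 1442 is tight.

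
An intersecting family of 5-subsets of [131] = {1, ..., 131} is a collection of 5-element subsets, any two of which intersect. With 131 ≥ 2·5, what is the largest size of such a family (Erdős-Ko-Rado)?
max |F| = C(130, 4) = 11358880

Erdős-Ko-Rado (1961): when n ≥ 2k, max |F| = C(n−1, k−1). The bound is attained by the star {A : i ∈ A} for any fixed i ∈ [n]. Here C(131−1, 5−1) = C(130, 4) = 11358880.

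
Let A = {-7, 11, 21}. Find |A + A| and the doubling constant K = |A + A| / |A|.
K = |A + A| / |A| = 6/3 = 2

Enumerate A + A = {a + b : a, b ∈ A}. With |A| = 3, there are |A|^2 = 9 ordered sum pairs; collecting distinct values, A + A = {-14, 4, 14, 22, 32, 42}, so |A + A| = 6. Thus K = 6/3 = 2. For comparison, the minimum possible |A + A| over all 3-element sets is 2·3 − 1 = 5 (so min K = 5/3), attained only by arithmetic progressions.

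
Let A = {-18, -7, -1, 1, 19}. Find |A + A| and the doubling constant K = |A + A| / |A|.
K = |A + A| / |A| = 15/5 = 3

Enumerate A + A = {a + b : a, b ∈ A}. With |A| = 5, there are |A|^2 = 25 ordered sum pairs; collecting distinct values, A + A = {-36, -25, -19, -17, -14, -8, -6, -2, 0, 1, 2, 12, 18, 20, 38}, so |A + A| = 15. Thus K = 15/5 = 3. For comparison, the minimum possible |A + A| over all 5-element sets is 2·5 − 1 = 9 (so min K = 9/5), attained only by arithmetic progressions.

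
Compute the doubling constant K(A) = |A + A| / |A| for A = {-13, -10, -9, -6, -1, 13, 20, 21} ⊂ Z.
K = |A + A| / |A| = 32/8 = 4

Enumerate A + A = {a + b : a, b ∈ A}. With |A| = 8, there are |A|^2 = 64 ordered sum pairs; collecting distinct values, A + A = {-26, -23, -22, -20, -19, -18, -16, -15, -14, -12, -11, -10, -7, -2, 0, 3, 4, 7, 8, 10, 11, 12, 14, 15, 19, 20, 26, 33, 34, 40, 41, 42}, so |A + A| = 32. Thus K = 32/8 = 4. For comparison, the minimum possible |A + A| over all 8-element sets is 2·8 − 1 = 15 (so min K = 15/8), attained only by arithmetic progressions.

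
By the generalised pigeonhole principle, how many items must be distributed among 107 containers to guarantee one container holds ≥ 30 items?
n = (30 − 1)·107 + 1 = 3104

By the generalised pigeonhole principle, to guarantee some box contains ≥ r objects we need more than (r − 1) · k objects total. Threshold: n = (r − 1) · k + 1. With r = 30 and k = 107: n = 29 · 107 + 1 = 3103 + 1 = 3104. For n = 3103 = 29 · 107, we can put exactly 29 objects in every box, avoiding 30 in any single one — so 3104 is tight.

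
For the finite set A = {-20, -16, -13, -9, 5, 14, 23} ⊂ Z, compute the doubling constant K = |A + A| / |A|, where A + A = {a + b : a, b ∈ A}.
K = |A + A| / |A| = 25/7

Enumerate A + A = {a + b : a, b ∈ A}. With |A| = 7, there are |A|^2 = 49 ordered sum pairs; collecting distinct values, A + A = {-40, -36, -33, -32, -29, -26, -25, -22, -18, -15, -11, -8, -6, -4, -2, 1, 3, 5, 7, 10, 14, 19, 28, 37, 46}, so |A + A| = 25. Thus K = 25/7. For comparison, the minimum possible |A + A| over all 7-element sets is 2·7 − 1 = 13 (so min K = 13/7), attained only by arithmetic progressions.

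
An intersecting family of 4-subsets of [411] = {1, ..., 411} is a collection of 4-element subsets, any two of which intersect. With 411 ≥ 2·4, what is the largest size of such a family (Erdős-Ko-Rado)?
max |F| = C(410, 3) = 11402920

Erdős-Ko-Rado (1961): when n ≥ 2k, max |F| = C(n−1, k−1). The bound is attained by the star {A : i ∈ A} for any fixed i ∈ [n]. Here C(411−1, 4−1) = C(410, 3) = 11402920.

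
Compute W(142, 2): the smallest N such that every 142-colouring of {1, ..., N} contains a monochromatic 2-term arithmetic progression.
W(142, 2) = 142 + 1 = 143

A 2-term AP is any pair of integers, so a monochromatic 2-AP exists iff some colour is used at least twice. With 142 colours, the colouring i ↦ i on {1, ..., 142} uses each colour once, avoiding any monochromatic pair, so W(142, 2) > 142. For {1, ..., 143}, pigeonhole forces two integers of the same colour, which form a monochromatic 2-AP. Hence W(142, 2) = 143.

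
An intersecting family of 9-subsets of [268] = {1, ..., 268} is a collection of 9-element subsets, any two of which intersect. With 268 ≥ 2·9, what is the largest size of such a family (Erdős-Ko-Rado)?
max |F| = C(267, 8) = 576226292183685

Erdős-Ko-Rado (1961): when n ≥ 2k, max |F| = C(n−1, k−1). The bound is attained by the star {A : i ∈ A} for any fixed i ∈ [n]. Here C(268−1, 9−1) = C(267, 8) = 576226292183685.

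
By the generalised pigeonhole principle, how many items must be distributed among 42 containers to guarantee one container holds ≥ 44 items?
n = (44 − 1)·42 + 1 = 1807

By the generalised pigeonhole principle, to guarantee some box contains ≥ r objects we need more than (r − 1) · k objects total. Threshold: n = (r − 1) · k + 1. With r = 44 and k = 42: n = 43 · 42 + 1 = 1806 + 1 = 1807. For n = 1806 = 43 · 42, we can put exactly 43 objects in every box, avoiding 44 in any single one — so 1807 is tight.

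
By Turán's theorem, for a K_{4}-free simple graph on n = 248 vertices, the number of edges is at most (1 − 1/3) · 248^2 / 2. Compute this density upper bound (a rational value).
Turán density bound = (2/3) · 248^2/2 = 61504/3 ≈ 20501.3333

Turán's theorem: ex(n, K_{r+1}) is achieved by the complete r-partite Turán graph T(n, r) with parts as balanced as possible, and is at most (1 − 1/r) · n^2/2. For r = 3, n = 248: the density bound is (2/3) · 61504/2 = 61504/3 ≈ 20501.3333. The integer-valued extremum is e(T(248, 3)) = 20501, which is strictly less than the density bound 61504/3 since 3 ∤ 248 (the parts of T(248, 3) cannot all be equal).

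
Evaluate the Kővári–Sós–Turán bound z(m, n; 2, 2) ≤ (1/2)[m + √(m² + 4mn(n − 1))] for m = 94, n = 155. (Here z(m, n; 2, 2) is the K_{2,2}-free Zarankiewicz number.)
z(94, 155; 2, 2) ≤ (1/2)[94 + √(94² + 4·94·155·154)] = (1/2)[94 + √8983956] = 1545.6624

Kővári–Sós–Turán: let r_1, ..., r_94 be the row sums and z = Σ r_i the total number of 1s. Each pair of columns can share at most one row with both entries 1 (else a 2×2 all-ones block appears), so Σ_i C(r_i, 2) ≤ C(155, 2) = 11935. By convexity Σ_i C(r_i, 2) ≥ 94·C(z/94, 2) = z(z − 94)/(2·94), giving z² − 94z − 94·155·154 ≤ 0 and hence z ≤ (1/2)[94 + √(8836 + 4·2243780)] = (1/2)[94 + √8983956] ≈ (1/2)(94 + 2997.3248) = 1545.6624.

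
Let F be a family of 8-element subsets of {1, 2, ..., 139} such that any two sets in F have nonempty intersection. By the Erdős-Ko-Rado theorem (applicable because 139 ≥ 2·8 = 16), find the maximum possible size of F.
max |F| = C(138, 7) = 162021319416

Erdős-Ko-Rado (1961): when n ≥ 2k, max |F| = C(n−1, k−1). The bound is attained by the star {A : i ∈ A} for any fixed i ∈ [n]. Here C(139−1, 8−1) = C(138, 7) = 162021319416.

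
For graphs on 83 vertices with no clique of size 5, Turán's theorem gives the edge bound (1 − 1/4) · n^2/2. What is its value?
Turán density bound = (3/4) · 83^2/2 = 20667/8 ≈ 2583.375

Turán's theorem: ex(n, K_{r+1}) is achieved by the complete r-partite Turán graph T(n, r) with parts as balanced as possible, and is at most (1 − 1/r) · n^2/2. For r = 4, n = 83: the density bound is (3/4) · 6889/2 = 20667/8 ≈ 2583.375. The integer-valued extremum is e(T(83, 4)) = 2583, which is strictly less than the density bound 20667/8 since 4 ∤ 83 (the parts of T(83, 4) cannot all be equal).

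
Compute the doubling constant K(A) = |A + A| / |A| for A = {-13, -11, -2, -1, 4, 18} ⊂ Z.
K = |A + A| / |A| = 21/6 = 7/2

Enumerate A + A = {a + b : a, b ∈ A}. With |A| = 6, there are |A|^2 = 36 ordered sum pairs; collecting distinct values, A + A = {-26, -24, -22, -15, -14, -13, -12, -9, -7, -4, -3, -2, 2, 3, 5, 7, 8, 16, 17, 22, 36}, so |A + A| = 21. Thus K = 21/6 = 7/2. For comparison, the minimum possible |A + A| over all 6-element sets is 2·6 − 1 = 11 (so min K = 11/6), attained only by arithmetic progressions.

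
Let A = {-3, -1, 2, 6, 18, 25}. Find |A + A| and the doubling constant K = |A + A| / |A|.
K = |A + A| / |A| = 20/6 = 10/3

Enumerate A + A = {a + b : a, b ∈ A}. With |A| = 6, there are |A|^2 = 36 ordered sum pairs; collecting distinct values, A + A = {-6, -4, -2, -1, 1, 3, 4, 5, 8, 12, 15, 17, 20, 22, 24, 27, 31, 36, 43, 50}, so |A + A| = 20. Thus K = 20/6 = 10/3. For comparison, the minimum possible |A + A| over all 6-element sets is 2·6 − 1 = 11 (so min K = 11/6), attained only by arithmetic progressions.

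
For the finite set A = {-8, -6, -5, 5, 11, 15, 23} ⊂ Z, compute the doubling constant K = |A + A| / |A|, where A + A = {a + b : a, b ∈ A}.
K = |A + A| / |A| = 27/7

Enumerate A + A = {a + b : a, b ∈ A}. With |A| = 7, there are |A|^2 = 49 ordered sum pairs; collecting distinct values, A + A = {-16, -14, -13, -12, -11, -10, -3, -1, 0, 3, 5, 6, 7, 9, 10, 15, 16, 17, 18, 20, 22, 26, 28, 30, 34, 38, 46}, so |A + A| = 27. Thus K = 27/7. For comparison, the minimum possible |A + A| over all 7-element sets is 2·7 − 1 = 13 (so min K = 13/7), attained only by arithmetic progressions.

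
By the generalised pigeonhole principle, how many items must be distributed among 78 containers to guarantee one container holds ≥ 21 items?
n = (21 − 1)·78 + 1 = 1561

By the generalised pigeonhole principle, to guarantee some box contains ≥ r objects we need more than (r − 1) · k objects total. Threshold: n = (r − 1) · k + 1. With r = 21 and k = 78: n = 20 · 78 + 1 = 1560 + 1 = 1561. For n = 1560 = 20 · 78, we can put exactly 20 objects in every box, avoiding 21 in any single one — so 1561 is tight.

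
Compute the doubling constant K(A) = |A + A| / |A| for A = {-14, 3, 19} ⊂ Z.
K = |A + A| / |A| = 6/3 = 2

Enumerate A + A = {a + b : a, b ∈ A}. With |A| = 3, there are |A|^2 = 9 ordered sum pairs; collecting distinct values, A + A = {-28, -11, 5, 6, 22, 38}, so |A + A| = 6. Thus K = 6/3 = 2. For comparison, the minimum possible |A + A| over all 3-element sets is 2·3 − 1 = 5 (so min K = 5/3), attained only by arithmetic progressions.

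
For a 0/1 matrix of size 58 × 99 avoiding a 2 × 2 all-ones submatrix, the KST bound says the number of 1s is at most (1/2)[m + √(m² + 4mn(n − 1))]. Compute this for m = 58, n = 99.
z(58, 99; 2, 2) ≤ (1/2)[58 + √(58² + 4·58·99·98)] = (1/2)[58 + √2254228] = 779.7043

Kővári–Sós–Turán: let r_1, ..., r_58 be the row sums and z = Σ r_i the total number of 1s. Each pair of columns can share at most one row with both entries 1 (else a 2×2 all-ones block appears), so Σ_i C(r_i, 2) ≤ C(99, 2) = 4851. By convexity Σ_i C(r_i, 2) ≥ 58·C(z/58, 2) = z(z − 58)/(2·58), giving z² − 58z − 58·99·98 ≤ 0 and hence z ≤ (1/2)[58 + √(3364 + 4·562716)] = (1/2)[58 + √2254228] ≈ (1/2)(58 + 1501.4087) = 779.7043.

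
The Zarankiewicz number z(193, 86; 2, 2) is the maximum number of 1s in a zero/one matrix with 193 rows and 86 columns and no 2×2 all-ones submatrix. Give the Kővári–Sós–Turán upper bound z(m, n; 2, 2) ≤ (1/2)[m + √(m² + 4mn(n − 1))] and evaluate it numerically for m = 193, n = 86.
z(193, 86; 2, 2) ≤ (1/2)[193 + √(193² + 4·193·86·85)] = (1/2)[193 + √5680569] = 1288.1972

Kővári–Sós–Turán: let r_1, ..., r_193 be the row sums and z = Σ r_i the total number of 1s. Each pair of columns can share at most one row with both entries 1 (else a 2×2 all-ones block appears), so Σ_i C(r_i, 2) ≤ C(86, 2) = 3655. By convexity Σ_i C(r_i, 2) ≥ 193·C(z/193, 2) = z(z − 193)/(2·193), giving z² − 193z − 193·86·85 ≤ 0 and hence z ≤ (1/2)[193 + √(37249 + 4·1410830)] = (1/2)[193 + √5680569] ≈ (1/2)(193 + 2383.3944) = 1288.1972.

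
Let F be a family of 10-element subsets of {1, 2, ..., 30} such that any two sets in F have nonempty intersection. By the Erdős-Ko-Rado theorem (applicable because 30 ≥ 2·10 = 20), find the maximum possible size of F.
max |F| = C(29, 9) = 10015005

Erdős-Ko-Rado (1961): when n ≥ 2k, max |F| = C(n−1, k−1). The bound is attained by the star {A : i ∈ A} for any fixed i ∈ [n]. Here C(30−1, 10−1) = C(29, 9) = 10015005.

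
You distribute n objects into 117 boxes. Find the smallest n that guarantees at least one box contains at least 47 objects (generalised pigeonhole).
n = (47 − 1)·117 + 1 = 5383

By the generalised pigeonhole principle, to guarantee some box contains ≥ r objects we need more than (r − 1) · k objects total. Threshold: n = (r − 1) · k + 1. With r = 47 and k = 117: n = 46 · 117 + 1 = 5382 + 1 = 5383. For n = 5382 = 46 · 117, we can put exactly 46 objects in every box, avoiding 47 in any single one — so 5383 is tight.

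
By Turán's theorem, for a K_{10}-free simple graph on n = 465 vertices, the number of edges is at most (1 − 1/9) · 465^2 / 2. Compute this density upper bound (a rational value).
Turán density bound = (8/9) · 465^2/2 = 96100

Turán's theorem: ex(n, K_{r+1}) is achieved by the complete r-partite Turán graph T(n, r) with parts as balanced as possible, and is at most (1 − 1/r) · n^2/2. For r = 9, n = 465: the density bound is (8/9) · 216225/2 = 96100. The integer-valued extremum is e(T(465, 9)) = 96099, which is strictly less than the density bound 96100 since 9 ∤ 465 (the parts of T(465, 9) cannot all be equal).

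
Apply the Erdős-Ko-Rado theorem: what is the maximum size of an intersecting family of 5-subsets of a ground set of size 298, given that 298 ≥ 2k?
max |F| = C(297, 4) = 317691990

Erdős-Ko-Rado (1961): when n ≥ 2k, max |F| = C(n−1, k−1). The bound is attained by the star {A : i ∈ A} for any fixed i ∈ [n]. Here C(298−1, 5−1) = C(297, 4) = 317691990.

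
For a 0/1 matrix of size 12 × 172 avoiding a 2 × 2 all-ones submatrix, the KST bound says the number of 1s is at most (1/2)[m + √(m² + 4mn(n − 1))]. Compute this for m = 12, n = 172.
z(12, 172; 2, 2) ≤ (1/2)[12 + √(12² + 4·12·172·171)] = (1/2)[12 + √1411920] = 600.1212

Kővári–Sós–Turán: let r_1, ..., r_12 be the row sums and z = Σ r_i the total number of 1s. Each pair of columns can share at most one row with both entries 1 (else a 2×2 all-ones block appears), so Σ_i C(r_i, 2) ≤ C(172, 2) = 14706. By convexity Σ_i C(r_i, 2) ≥ 12·C(z/12, 2) = z(z − 12)/(2·12), giving z² − 12z − 12·172·171 ≤ 0 and hence z ≤ (1/2)[12 + √(144 + 4·352944)] = (1/2)[12 + √1411920] ≈ (1/2)(12 + 1188.2424) = 600.1212.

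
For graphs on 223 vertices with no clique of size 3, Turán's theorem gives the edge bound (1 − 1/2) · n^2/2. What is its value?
Turán density bound = (1/2) · 223^2/2 = 49729/4 ≈ 12432.25

Turán's theorem: ex(n, K_{r+1}) is achieved by the complete r-partite Turán graph T(n, r) with parts as balanced as possible, and is at most (1 − 1/r) · n^2/2. For r = 2, n = 223: the density bound is (1/2) · 49729/2 = 49729/4 ≈ 12432.25. The integer-valued extremum is e(T(223, 2)) = 12432, which is strictly less than the density bound 49729/4 since 2 ∤ 223 (the parts of T(223, 2) cannot all be equal).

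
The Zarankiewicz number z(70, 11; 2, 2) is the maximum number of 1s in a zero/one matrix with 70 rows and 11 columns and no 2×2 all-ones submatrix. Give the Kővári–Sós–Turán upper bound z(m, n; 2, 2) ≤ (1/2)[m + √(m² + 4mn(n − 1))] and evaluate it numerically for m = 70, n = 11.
z(70, 11; 2, 2) ≤ (1/2)[70 + √(70² + 4·70·11·10)] = (1/2)[70 + √35700] = 129.4722

Kővári–Sós–Turán: let r_1, ..., r_70 be the row sums and z = Σ r_i the total number of 1s. Each pair of columns can share at most one row with both entries 1 (else a 2×2 all-ones block appears), so Σ_i C(r_i, 2) ≤ C(11, 2) = 55. By convexity Σ_i C(r_i, 2) ≥ 70·C(z/70, 2) = z(z − 70)/(2·70), giving z² − 70z − 70·11·10 ≤ 0 and hence z ≤ (1/2)[70 + √(4900 + 4·7700)] = (1/2)[70 + √35700] ≈ (1/2)(70 + 188.9444) = 129.4722.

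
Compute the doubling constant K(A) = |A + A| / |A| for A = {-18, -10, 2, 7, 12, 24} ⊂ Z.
K = |A + A| / |A| = 19/6

Enumerate A + A = {a + b : a, b ∈ A}. With |A| = 6, there are |A|^2 = 36 ordered sum pairs; collecting distinct values, A + A = {-36, -28, -20, -16, -11, -8, -6, -3, 2, 4, 6, 9, 14, 19, 24, 26, 31, 36, 48}, so |A + A| = 19. Thus K = 19/6. For comparison, the minimum possible |A + A| over all 6-element sets is 2·6 − 1 = 11 (so min K = 11/6), attained only by arithmetic progressions.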